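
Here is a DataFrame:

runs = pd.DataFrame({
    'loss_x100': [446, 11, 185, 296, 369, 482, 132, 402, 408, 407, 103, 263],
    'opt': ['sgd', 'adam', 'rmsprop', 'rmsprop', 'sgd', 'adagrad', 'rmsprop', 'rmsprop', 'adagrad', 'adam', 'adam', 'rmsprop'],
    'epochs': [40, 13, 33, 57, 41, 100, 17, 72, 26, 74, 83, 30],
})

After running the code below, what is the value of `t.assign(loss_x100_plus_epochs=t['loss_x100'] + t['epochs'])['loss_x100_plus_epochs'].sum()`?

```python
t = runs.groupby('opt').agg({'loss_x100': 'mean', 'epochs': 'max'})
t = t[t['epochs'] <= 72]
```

776.1

group by opt: mean(loss_x100), max(epochs):
          loss_x100  epochs
opt                        
adagrad  445.000000     100
adam     173.666667      83
rmsprop  255.600000      72
sgd      407.500000      41
filter rows where epochs <= 72:
         loss_x100  epochs
opt                       
rmsprop      255.6      72
sgd          407.5      41
add column loss_x100_plus_epochs = t['loss_x100'] + t['epochs']:
         loss_x100  epochs  loss_x100_plus_epochs
opt                                              
rmsprop      255.6      72                  327.6
sgd          407.5      41                  448.5
Finally, sum of column 'loss_x100_plus_epochs' = 776.1.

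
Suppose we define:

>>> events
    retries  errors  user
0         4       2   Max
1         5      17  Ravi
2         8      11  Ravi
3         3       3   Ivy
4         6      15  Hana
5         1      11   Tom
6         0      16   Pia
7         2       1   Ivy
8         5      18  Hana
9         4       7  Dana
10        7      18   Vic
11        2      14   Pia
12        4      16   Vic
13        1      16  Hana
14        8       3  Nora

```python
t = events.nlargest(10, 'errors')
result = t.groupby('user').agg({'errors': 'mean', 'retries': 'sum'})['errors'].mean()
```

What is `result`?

14.6666666667

take 10 rows with largest errors:
    retries  errors  user
8         5      18  Hana
10        7      18   Vic
1         5      17  Ravi
6         0      16   Pia
12        4      16   Vic
13        1      16  Hana
4         6      15  Hana
11        2      14   Pia
2         8      11  Ravi
5         1      11   Tom
group by user: mean(errors), sum(retries):
         errors  retries
user                    
Hana  16.333333       12
Pia   15.000000        2
Ravi  14.000000       13
Tom   11.000000        1
Vic   17.000000       11
Taking the mean of column 'errors' gives 14.6666666667.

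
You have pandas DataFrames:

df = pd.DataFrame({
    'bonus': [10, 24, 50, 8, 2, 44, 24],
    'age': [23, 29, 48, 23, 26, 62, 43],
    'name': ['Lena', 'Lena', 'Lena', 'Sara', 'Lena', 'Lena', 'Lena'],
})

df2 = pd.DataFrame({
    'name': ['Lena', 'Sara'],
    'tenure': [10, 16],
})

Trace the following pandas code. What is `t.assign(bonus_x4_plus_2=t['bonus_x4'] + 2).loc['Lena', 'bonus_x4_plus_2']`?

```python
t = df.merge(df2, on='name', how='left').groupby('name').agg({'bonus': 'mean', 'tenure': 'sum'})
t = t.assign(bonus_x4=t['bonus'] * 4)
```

104.666666667

merge on 'name' (how='left') → 7 rows:
   bonus  age  name  tenure
0     10   23  Lena      10
1     24   29  Lena      10
2     50   48  Lena      10
3      8   23  Sara      16
4      2   26  Lena      10
5     44   62  Lena      10
6     24   43  Lena      10
group by name: mean(bonus), sum(tenure):
          bonus  tenure
name                   
Lena  25.666667      60
Sara   8.000000      16
add column bonus_x4 = t['bonus'] * 4:
          bonus  tenure    bonus_x4
name                               
Lena  25.666667      60  102.666667
Sara   8.000000      16   32.000000
add column bonus_x4_plus_2 = t['bonus_x4'] + 2:
          bonus  tenure    bonus_x4  bonus_x4_plus_2
name                                                
Lena  25.666667      60  102.666667       104.666667
Sara   8.000000      16   32.000000        34.000000
Hence 104.666666667.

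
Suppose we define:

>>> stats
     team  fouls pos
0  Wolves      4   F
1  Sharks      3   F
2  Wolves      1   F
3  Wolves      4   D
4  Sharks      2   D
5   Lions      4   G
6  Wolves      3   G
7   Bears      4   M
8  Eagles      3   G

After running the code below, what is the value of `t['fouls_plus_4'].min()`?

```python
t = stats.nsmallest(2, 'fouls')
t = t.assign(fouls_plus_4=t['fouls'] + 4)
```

5

take 2 rows with smallest fouls:
     team  fouls pos
2  Wolves      1   F
4  Sharks      2   D
add column fouls_plus_4 = t['fouls'] + 4:
     team  fouls pos  fouls_plus_4
2  Wolves      1   F             5
4  Sharks      2   D             6
Reading off the min of column 'fouls_plus_4', we get 5.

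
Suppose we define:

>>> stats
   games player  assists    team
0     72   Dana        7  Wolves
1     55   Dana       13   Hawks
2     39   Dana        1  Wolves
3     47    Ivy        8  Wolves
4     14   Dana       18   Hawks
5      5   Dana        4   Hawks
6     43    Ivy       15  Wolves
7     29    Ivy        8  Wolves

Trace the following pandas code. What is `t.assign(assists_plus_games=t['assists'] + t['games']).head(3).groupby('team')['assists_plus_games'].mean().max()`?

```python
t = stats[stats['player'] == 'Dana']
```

filter rows where player == 'Dana':
   games player  assists    team
0     72   Dana        7  Wolves
1     55   Dana       13   Hawks
2     39   Dana        1  Wolves
4     14   Dana       18   Hawks
5      5   Dana        4   Hawks
add column assists_plus_games = t['assists'] + t['games']:
   games player  assists    team  assists_plus_games
0     72   Dana        7  Wolves                  79
1     55   Dana       13   Hawks                  68
2     39   Dana        1  Wolves                  40
4     14   Dana       18   Hawks                  32
5      5   Dana        4   Hawks                   9
take first 3 rows:
   games player  assists    team  assists_plus_games
0     72   Dana        7  Wolves                  79
1     55   Dana       13   Hawks                  68
2     39   Dana        1  Wolves                  40
group by team, mean of assists_plus_games:
team
Hawks     68.0
Wolves    59.5
Name: assists_plus_games, dtype: float64
Taking the max of the resulting series gives 68.0.

68.0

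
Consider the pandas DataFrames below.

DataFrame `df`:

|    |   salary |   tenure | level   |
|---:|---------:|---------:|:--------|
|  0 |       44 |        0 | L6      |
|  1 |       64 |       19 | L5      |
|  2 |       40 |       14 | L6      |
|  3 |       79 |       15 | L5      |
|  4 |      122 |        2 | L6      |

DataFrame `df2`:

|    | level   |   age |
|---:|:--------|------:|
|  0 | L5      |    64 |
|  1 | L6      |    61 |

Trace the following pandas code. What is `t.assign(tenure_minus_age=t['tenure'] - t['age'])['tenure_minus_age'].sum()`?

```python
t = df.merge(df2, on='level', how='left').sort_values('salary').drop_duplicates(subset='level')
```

-92

merge on 'level' (how='left') → 5 rows:
   salary  tenure level  age
0      44       0    L6   61
1      64      19    L5   64
2      40      14    L6   61
3      79      15    L5   64
4     122       2    L6   61
sort by salary:
   salary  tenure level  age
2      40      14    L6   61
0      44       0    L6   61
1      64      19    L5   64
3      79      15    L5   64
4     122       2    L6   61
drop duplicate level (keep=first):
   salary  tenure level  age
2      40      14    L6   61
1      64      19    L5   64
add column tenure_minus_age = t['tenure'] - t['age']:
   salary  tenure level  age  tenure_minus_age
2      40      14    L6   61               -47
1      64      19    L5   64               -45
Hence -92.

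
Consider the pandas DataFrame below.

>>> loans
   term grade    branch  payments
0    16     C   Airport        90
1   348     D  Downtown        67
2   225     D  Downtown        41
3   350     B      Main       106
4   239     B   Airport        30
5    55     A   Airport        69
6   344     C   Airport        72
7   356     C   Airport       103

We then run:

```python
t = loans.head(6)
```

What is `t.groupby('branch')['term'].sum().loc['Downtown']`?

573

take first 6 rows:
   term grade    branch  payments
0    16     C   Airport        90
1   348     D  Downtown        67
2   225     D  Downtown        41
3   350     B      Main       106
4   239     B   Airport        30
5    55     A   Airport        69
group by branch, sum of term:
branch
Airport     310
Downtown    573
Main        350
Name: term, dtype: int64
Finally, value at index 'Downtown' = 573.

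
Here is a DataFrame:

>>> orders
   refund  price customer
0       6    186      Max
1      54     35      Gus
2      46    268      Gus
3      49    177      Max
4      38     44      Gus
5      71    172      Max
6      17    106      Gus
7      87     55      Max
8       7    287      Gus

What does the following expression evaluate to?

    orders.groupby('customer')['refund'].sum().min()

group by customer, sum of refund:
customer
Gus    162
Max    213
Name: refund, dtype: int64
Taking the min of the resulting series gives 162.

162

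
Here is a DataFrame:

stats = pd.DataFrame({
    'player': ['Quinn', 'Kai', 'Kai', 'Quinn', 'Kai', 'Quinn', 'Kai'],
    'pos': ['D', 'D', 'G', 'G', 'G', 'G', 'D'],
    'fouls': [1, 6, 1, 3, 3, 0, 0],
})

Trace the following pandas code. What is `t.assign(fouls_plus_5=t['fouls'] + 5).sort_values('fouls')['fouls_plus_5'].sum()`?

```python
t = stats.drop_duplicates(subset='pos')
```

drop duplicate pos (keep=first):
  player pos  fouls
0  Quinn   D      1
2    Kai   G      1
add column fouls_plus_5 = t['fouls'] + 5:
  player pos  fouls  fouls_plus_5
0  Quinn   D      1             6
2    Kai   G      1             6
sort by fouls:
  player pos  fouls  fouls_plus_5
0  Quinn   D      1             6
2    Kai   G      1             6
Then the sum of column 'fouls_plus_5': 12

12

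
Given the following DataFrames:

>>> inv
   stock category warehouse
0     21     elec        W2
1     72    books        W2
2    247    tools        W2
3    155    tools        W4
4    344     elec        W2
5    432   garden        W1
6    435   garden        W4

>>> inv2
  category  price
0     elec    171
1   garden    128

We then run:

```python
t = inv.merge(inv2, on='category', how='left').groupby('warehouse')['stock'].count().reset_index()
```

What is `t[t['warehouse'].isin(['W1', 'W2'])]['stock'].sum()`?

merge on 'category' (how='left') → 7 rows:
   stock category warehouse  price
0     21     elec        W2  171.0
1     72    books        W2    NaN
2    247    tools        W2    NaN
3    155    tools        W4    NaN
4    344     elec        W2  171.0
5    432   garden        W1  128.0
6    435   garden        W4  128.0
group by warehouse, count of stock:
warehouse
W1    1
W2    4
W4    2
Name: stock, dtype: int64
reset_index():
  warehouse  stock
0        W1      1
1        W2      4
2        W4      2
filter rows where warehouse in ['W1', 'W2']:
  warehouse  stock
0        W1      1
1        W2      4
Then the sum of column 'stock': 5

5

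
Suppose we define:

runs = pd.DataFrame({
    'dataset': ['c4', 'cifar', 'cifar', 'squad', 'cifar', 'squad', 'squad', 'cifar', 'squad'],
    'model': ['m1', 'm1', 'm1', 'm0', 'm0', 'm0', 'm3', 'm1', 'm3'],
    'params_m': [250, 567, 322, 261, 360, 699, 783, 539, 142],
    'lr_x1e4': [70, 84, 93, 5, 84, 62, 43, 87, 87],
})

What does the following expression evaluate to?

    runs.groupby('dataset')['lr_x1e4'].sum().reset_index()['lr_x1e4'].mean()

group by dataset, sum of lr_x1e4:
dataset
c4        70
cifar    348
squad    197
Name: lr_x1e4, dtype: int64
reset_index():
  dataset  lr_x1e4
0      c4       70
1   cifar      348
2   squad      197
Reading off the mean of column 'lr_x1e4', we get 205.0.

205.0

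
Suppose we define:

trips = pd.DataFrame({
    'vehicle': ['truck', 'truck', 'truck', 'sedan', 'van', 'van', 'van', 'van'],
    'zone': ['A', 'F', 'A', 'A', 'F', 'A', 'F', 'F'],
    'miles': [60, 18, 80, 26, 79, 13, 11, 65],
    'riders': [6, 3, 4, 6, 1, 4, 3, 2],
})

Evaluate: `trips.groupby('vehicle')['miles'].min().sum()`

group by vehicle, min of miles:
vehicle
sedan    26
truck    18
van      11
Name: miles, dtype: int64
Then the sum of the resulting series: 55

55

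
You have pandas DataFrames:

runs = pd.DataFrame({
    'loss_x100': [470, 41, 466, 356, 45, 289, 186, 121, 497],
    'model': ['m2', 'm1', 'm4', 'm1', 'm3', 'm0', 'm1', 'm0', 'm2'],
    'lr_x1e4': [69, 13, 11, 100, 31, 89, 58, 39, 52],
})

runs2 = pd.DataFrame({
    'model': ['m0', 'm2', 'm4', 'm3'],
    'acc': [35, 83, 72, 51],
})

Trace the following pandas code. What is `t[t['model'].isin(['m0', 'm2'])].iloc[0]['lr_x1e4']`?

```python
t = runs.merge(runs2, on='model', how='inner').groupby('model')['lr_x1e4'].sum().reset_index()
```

merge on 'model' (how='inner') → 6 rows:
   loss_x100 model  lr_x1e4  acc
0        470    m2       69   83
1        466    m4       11   72
2         45    m3       31   51
3        289    m0       89   35
4        121    m0       39   35
5        497    m2       52   83
group by model, sum of lr_x1e4:
model
m0    128
m2    121
m3     31
m4     11
Name: lr_x1e4, dtype: int64
reset_index():
  model  lr_x1e4
0    m0      128
1    m2      121
2    m3       31
3    m4       11
filter rows where model in ['m0', 'm2']:
  model  lr_x1e4
0    m0      128
1    m2      121
Reading off the value at position 0, column 'lr_x1e4', we get 128.

128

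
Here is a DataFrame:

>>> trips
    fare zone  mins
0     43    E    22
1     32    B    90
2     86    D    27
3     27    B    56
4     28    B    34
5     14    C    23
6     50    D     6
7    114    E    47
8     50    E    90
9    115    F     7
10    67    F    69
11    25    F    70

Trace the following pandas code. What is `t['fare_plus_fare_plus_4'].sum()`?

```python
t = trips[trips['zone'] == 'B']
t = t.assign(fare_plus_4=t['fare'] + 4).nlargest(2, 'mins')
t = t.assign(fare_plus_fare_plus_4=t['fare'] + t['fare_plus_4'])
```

126

filter rows where zone == 'B':
   fare zone  mins
1    32    B    90
3    27    B    56
4    28    B    34
add column fare_plus_4 = t['fare'] + 4:
   fare zone  mins  fare_plus_4
1    32    B    90           36
3    27    B    56           31
4    28    B    34           32
take 2 rows with largest mins:
   fare zone  mins  fare_plus_4
1    32    B    90           36
3    27    B    56           31
add column fare_plus_fare_plus_4 = t['fare'] + t['fare_plus_4']:
   fare zone  mins  fare_plus_4  fare_plus_fare_plus_4
1    32    B    90           36                     68
3    27    B    56           31                     58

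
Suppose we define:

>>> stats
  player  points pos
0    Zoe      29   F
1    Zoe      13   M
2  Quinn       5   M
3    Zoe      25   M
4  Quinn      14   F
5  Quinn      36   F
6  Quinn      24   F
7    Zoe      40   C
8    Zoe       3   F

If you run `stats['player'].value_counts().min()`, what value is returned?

4

value_counts of player:
player
Zoe      5
Quinn    4
Name: count, dtype: int64
Finally, min of the resulting series = 4.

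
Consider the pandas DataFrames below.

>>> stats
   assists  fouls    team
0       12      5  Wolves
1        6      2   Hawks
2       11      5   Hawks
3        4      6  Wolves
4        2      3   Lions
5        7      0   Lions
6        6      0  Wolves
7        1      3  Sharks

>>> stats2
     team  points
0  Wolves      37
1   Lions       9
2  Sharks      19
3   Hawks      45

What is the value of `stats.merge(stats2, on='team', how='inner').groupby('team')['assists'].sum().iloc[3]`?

22

merge on 'team' (how='inner') → 8 rows:
   assists  fouls    team  points
0       12      5  Wolves      37
1        6      2   Hawks      45
2       11      5   Hawks      45
3        4      6  Wolves      37
4        2      3   Lions       9
5        7      0   Lions       9
6        6      0  Wolves      37
7        1      3  Sharks      19
group by team, sum of assists:
team
Hawks     17
Lions      9
Sharks     1
Wolves    22
Name: assists, dtype: int64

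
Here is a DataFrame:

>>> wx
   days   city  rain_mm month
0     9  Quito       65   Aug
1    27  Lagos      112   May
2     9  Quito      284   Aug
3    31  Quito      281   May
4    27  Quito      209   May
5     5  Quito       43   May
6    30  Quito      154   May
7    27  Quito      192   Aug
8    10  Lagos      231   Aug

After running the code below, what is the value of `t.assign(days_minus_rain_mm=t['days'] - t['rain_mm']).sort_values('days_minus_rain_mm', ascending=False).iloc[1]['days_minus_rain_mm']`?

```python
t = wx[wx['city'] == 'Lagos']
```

-221

filter rows where city == 'Lagos':
   days   city  rain_mm month
1    27  Lagos      112   May
8    10  Lagos      231   Aug
add column days_minus_rain_mm = t['days'] - t['rain_mm']:
   days   city  rain_mm month  days_minus_rain_mm
1    27  Lagos      112   May                 -85
8    10  Lagos      231   Aug                -221
sort by days_minus_rain_mm descending:
   days   city  rain_mm month  days_minus_rain_mm
1    27  Lagos      112   May                 -85
8    10  Lagos      231   Aug                -221
Hence -221.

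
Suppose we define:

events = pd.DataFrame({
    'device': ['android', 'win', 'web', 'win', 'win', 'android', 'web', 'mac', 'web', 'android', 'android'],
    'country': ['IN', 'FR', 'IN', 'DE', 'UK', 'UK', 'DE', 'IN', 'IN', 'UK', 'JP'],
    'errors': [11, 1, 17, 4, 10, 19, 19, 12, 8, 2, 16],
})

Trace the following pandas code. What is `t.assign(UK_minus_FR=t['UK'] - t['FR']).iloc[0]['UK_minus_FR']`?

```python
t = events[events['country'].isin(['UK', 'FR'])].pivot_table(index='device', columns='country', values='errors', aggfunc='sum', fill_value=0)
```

21

filter rows where country in ['UK', 'FR']:
    device country  errors
1      win      FR       1
4      win      UK      10
5  android      UK      19
9  android      UK       2
pivot: rows=device, cols=country, sum(errors):
country  FR  UK
device         
android   0  21
win       1  10
add column UK_minus_FR = t['UK'] - t['FR']:
country  FR  UK  UK_minus_FR
device                      
android   0  21           21
win       1  10            9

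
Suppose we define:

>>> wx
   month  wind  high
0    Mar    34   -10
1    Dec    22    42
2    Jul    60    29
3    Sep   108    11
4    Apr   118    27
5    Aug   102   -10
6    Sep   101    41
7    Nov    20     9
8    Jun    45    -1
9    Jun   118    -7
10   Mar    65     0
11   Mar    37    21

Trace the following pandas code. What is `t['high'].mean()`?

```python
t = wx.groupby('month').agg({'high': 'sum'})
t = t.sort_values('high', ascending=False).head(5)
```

32.2

group by month, sum of high:
       high
month      
Apr      27
Aug     -10
Dec      42
Jul      29
Jun      -8
Mar      11
Nov       9
Sep      52
sort by high descending:
       high
month      
Sep      52
Dec      42
Jul      29
Apr      27
Mar      11
Nov       9
Jun      -8
Aug     -10
take first 5 rows:
       high
month      
Sep      52
Dec      42
Jul      29
Apr      27
Mar      11
Then the mean of column 'high': 32.2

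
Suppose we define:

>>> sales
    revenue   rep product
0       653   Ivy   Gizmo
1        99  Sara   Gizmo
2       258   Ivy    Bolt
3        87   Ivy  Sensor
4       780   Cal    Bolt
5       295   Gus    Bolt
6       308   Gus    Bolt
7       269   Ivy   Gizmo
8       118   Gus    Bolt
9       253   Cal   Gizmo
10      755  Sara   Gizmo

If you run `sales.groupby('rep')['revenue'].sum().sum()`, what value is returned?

group by rep, sum of revenue:
rep
Cal     1033
Gus      721
Ivy     1267
Sara     854
Name: revenue, dtype: int64

3875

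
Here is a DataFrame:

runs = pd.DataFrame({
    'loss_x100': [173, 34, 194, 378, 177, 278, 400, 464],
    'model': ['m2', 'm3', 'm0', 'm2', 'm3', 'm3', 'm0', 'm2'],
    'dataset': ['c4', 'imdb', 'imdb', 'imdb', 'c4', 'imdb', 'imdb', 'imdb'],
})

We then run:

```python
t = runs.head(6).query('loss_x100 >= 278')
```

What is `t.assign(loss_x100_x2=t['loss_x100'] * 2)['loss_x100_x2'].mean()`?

take first 6 rows:
   loss_x100 model dataset
0        173    m2      c4
1         34    m3    imdb
2        194    m0    imdb
3        378    m2    imdb
4        177    m3      c4
5        278    m3    imdb
filter rows where loss_x100 >= 278:
   loss_x100 model dataset
3        378    m2    imdb
5        278    m3    imdb
add column loss_x100_x2 = t['loss_x100'] * 2:
   loss_x100 model dataset  loss_x100_x2
3        378    m2    imdb           756
5        278    m3    imdb           556
Then the mean of column 'loss_x100_x2': 656.0

656.0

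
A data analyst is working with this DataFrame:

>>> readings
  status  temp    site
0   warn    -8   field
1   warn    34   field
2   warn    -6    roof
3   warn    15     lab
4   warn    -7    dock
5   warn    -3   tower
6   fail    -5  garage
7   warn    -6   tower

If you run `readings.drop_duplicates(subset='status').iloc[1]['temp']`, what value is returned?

-5

drop duplicate status (keep=first):
  status  temp    site
0   warn    -8   field
6   fail    -5  garage
value at position 1, column 'temp' → -5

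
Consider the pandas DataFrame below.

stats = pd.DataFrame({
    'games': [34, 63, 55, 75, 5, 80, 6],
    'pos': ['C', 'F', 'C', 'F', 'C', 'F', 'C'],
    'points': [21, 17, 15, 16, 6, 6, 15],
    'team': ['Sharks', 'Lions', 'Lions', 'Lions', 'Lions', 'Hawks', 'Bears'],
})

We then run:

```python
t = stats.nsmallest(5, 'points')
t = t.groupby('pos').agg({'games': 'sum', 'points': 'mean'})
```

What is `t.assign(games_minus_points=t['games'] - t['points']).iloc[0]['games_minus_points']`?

take 5 rows with smallest points:
   games pos  points   team
4      5   C       6  Lions
5     80   F       6  Hawks
2     55   C      15  Lions
6      6   C      15  Bears
3     75   F      16  Lions
group by pos: sum(games), mean(points):
     games  points
pos               
C       66    12.0
F      155    11.0
add column games_minus_points = t['games'] - t['points']:
     games  points  games_minus_points
pos                                   
C       66    12.0                54.0
F      155    11.0               144.0
The value at position 0, column 'games_minus_points' is 54.0.

54.0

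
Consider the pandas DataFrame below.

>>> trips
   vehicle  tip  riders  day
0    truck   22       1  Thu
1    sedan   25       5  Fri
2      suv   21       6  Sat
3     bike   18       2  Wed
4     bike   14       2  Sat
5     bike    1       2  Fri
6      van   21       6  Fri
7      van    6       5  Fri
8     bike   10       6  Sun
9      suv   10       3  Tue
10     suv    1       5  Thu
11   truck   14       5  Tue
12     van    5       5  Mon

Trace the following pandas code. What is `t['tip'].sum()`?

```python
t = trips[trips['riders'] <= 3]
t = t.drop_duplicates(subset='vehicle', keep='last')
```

33

filter rows where riders <= 3:
  vehicle  tip  riders  day
0   truck   22       1  Thu
3    bike   18       2  Wed
4    bike   14       2  Sat
5    bike    1       2  Fri
9     suv   10       3  Tue
drop duplicate vehicle (keep=last):
  vehicle  tip  riders  day
0   truck   22       1  Thu
5    bike    1       2  Fri
9     suv   10       3  Tue
Hence 33.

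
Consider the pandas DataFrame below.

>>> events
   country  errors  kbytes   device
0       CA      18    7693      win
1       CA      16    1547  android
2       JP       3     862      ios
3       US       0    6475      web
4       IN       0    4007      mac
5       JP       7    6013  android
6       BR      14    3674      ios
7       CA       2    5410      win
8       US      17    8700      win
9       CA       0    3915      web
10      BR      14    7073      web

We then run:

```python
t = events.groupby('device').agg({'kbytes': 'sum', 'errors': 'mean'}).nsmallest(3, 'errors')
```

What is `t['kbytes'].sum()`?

group by device: sum(kbytes), mean(errors):
         kbytes     errors
device                    
android    7560  11.500000
ios        4536   8.500000
mac        4007   0.000000
web       17463   4.666667
win       21803  12.333333
take 3 rows with smallest errors:
        kbytes    errors
device                  
mac       4007  0.000000
web      17463  4.666667
ios       4536  8.500000
So sum() = 26006.

26006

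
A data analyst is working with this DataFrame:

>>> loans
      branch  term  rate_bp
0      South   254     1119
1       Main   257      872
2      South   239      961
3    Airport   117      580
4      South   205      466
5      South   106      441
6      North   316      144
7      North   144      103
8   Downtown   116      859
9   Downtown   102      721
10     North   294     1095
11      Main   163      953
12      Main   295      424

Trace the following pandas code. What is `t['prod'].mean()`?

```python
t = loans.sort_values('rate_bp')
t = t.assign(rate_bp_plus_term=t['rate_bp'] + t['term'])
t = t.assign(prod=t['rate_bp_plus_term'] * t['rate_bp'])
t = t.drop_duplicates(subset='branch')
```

313833.4

sort by rate_bp:
      branch  term  rate_bp
7      North   144      103
6      North   316      144
12      Main   295      424
5      South   106      441
4      South   205      466
3    Airport   117      580
9   Downtown   102      721
8   Downtown   116      859
1       Main   257      872
11      Main   163      953
2      South   239      961
10     North   294     1095
0      South   254     1119
add column rate_bp_plus_term = t['rate_bp'] + t['term']:
      branch  term  rate_bp  rate_bp_plus_term
7      North   144      103                247
6      North   316      144                460
12      Main   295      424                719
5      South   106      441                547
4      South   205      466                671
3    Airport   117      580                697
9   Downtown   102      721                823
8   Downtown   116      859                975
1       Main   257      872               1129
11      Main   163      953               1116
2      South   239      961               1200
10     North   294     1095               1389
0      South   254     1119               1373
add column prod = t['rate_bp_plus_term'] * t['rate_bp']:
      branch  term  rate_bp  rate_bp_plus_term     prod
7      North   144      103                247    25441
6      North   316      144                460    66240
12      Main   295      424                719   304856
5      South   106      441                547   241227
4      South   205      466                671   312686
3    Airport   117      580                697   404260
9   Downtown   102      721                823   593383
8   Downtown   116      859                975   837525
1       Main   257      872               1129   984488
11      Main   163      953               1116  1063548
2      South   239      961               1200  1153200
10     North   294     1095               1389  1520955
0      South   254     1119               1373  1536387
drop duplicate branch (keep=first):
      branch  term  rate_bp  rate_bp_plus_term    prod
7      North   144      103                247   25441
12      Main   295      424                719  304856
5      South   106      441                547  241227
3    Airport   117      580                697  404260
9   Downtown   102      721                823  593383
mean of column 'prod' → 313833.4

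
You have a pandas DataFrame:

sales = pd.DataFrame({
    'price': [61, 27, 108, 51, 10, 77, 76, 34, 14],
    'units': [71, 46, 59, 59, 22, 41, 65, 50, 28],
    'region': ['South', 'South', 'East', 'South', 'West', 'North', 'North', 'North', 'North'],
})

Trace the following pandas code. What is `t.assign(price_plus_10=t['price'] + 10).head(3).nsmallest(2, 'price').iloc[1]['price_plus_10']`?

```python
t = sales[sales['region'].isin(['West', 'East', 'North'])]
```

filter rows where region in ['West', 'East', 'North']:
   price  units region
2    108     59   East
4     10     22   West
5     77     41  North
6     76     65  North
7     34     50  North
8     14     28  North
add column price_plus_10 = t['price'] + 10:
   price  units region  price_plus_10
2    108     59   East            118
4     10     22   West             20
5     77     41  North             87
6     76     65  North             86
7     34     50  North             44
8     14     28  North             24
take first 3 rows:
   price  units region  price_plus_10
2    108     59   East            118
4     10     22   West             20
5     77     41  North             87
take 2 rows with smallest price:
   price  units region  price_plus_10
4     10     22   West             20
5     77     41  North             87
So iloc[1]['price_plus_10'] = 87.

87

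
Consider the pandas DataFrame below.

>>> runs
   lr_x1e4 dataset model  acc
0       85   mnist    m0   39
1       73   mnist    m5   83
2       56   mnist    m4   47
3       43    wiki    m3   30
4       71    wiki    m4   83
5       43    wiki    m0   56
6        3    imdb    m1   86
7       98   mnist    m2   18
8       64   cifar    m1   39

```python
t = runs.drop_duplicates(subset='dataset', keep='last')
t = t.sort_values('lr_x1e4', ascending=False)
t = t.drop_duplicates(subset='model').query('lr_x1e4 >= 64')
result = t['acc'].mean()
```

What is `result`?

28.5

drop duplicate dataset (keep=last):
   lr_x1e4 dataset model  acc
5       43    wiki    m0   56
6        3    imdb    m1   86
7       98   mnist    m2   18
8       64   cifar    m1   39
sort by lr_x1e4 descending:
   lr_x1e4 dataset model  acc
7       98   mnist    m2   18
8       64   cifar    m1   39
5       43    wiki    m0   56
6        3    imdb    m1   86
drop duplicate model (keep=first):
   lr_x1e4 dataset model  acc
7       98   mnist    m2   18
8       64   cifar    m1   39
5       43    wiki    m0   56
filter rows where lr_x1e4 >= 64:
   lr_x1e4 dataset model  acc
7       98   mnist    m2   18
8       64   cifar    m1   39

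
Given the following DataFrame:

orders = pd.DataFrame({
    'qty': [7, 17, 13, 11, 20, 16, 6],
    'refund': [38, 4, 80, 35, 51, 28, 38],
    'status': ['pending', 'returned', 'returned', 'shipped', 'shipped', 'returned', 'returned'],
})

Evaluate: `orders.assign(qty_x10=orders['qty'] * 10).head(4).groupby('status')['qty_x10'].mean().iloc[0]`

add column qty_x10 = orders['qty'] * 10:
   qty  refund    status  qty_x10
0    7      38   pending       70
1   17       4  returned      170
2   13      80  returned      130
3   11      35   shipped      110
4   20      51   shipped      200
5   16      28  returned      160
6    6      38  returned       60
take first 4 rows:
   qty  refund    status  qty_x10
0    7      38   pending       70
1   17       4  returned      170
2   13      80  returned      130
3   11      35   shipped      110
group by status, mean of qty_x10:
status
pending      70.0
returned    150.0
shipped     110.0
Name: qty_x10, dtype: float64
The value at position 0 is 70.0.

70.0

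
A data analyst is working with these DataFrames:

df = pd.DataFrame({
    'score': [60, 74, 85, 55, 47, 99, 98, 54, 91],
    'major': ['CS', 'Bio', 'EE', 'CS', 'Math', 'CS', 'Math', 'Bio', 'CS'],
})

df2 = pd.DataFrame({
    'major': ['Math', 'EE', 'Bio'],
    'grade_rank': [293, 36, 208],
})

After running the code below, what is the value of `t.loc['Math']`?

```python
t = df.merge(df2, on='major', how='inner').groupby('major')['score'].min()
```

merge on 'major' (how='inner') → 5 rows:
   score major  grade_rank
0     74   Bio         208
1     85    EE          36
2     47  Math         293
3     98  Math         293
4     54   Bio         208
group by major, min of score:
major
Bio     54
EE      85
Math    47
Name: score, dtype: int64
value at index 'Math' → 47

47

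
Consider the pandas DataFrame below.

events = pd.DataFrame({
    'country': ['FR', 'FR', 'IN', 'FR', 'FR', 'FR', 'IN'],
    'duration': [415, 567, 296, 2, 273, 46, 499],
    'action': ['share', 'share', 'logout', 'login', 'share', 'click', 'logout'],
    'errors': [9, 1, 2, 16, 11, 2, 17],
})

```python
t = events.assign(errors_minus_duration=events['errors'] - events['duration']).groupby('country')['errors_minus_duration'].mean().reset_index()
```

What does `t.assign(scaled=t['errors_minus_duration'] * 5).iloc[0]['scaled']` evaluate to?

add column errors_minus_duration = events['errors'] - events['duration']:
  country  duration  action  errors  errors_minus_duration
0      FR       415   share       9                   -406
1      FR       567   share       1                   -566
2      IN       296  logout       2                   -294
3      FR         2   login      16                     14
4      FR       273   share      11                   -262
5      FR        46   click       2                    -44
6      IN       499  logout      17                   -482
group by country, mean of errors_minus_duration:
country
FR   -252.8
IN   -388.0
Name: errors_minus_duration, dtype: float64
reset_index():
  country  errors_minus_duration
0      FR                 -252.8
1      IN                 -388.0
add column scaled = t['errors_minus_duration'] * 5:
  country  errors_minus_duration  scaled
0      FR                 -252.8 -1264.0
1      IN                 -388.0 -1940.0
Then the value at position 0, column 'scaled': -1264.0

-1264.0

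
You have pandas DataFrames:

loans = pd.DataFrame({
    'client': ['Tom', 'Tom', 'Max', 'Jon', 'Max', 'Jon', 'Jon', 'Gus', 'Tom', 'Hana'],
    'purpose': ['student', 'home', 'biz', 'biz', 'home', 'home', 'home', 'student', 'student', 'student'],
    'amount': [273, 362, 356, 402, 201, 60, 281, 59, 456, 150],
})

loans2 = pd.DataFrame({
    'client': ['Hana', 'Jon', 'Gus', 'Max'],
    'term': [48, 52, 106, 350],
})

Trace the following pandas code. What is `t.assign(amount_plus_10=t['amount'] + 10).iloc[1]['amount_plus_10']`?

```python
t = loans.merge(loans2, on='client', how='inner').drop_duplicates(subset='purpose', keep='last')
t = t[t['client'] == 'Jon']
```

291

merge on 'client' (how='inner') → 7 rows:
  client  purpose  amount  term
0    Max      biz     356   350
1    Jon      biz     402    52
2    Max     home     201   350
3    Jon     home      60    52
4    Jon     home     281    52
5    Gus  student      59   106
6   Hana  student     150    48
drop duplicate purpose (keep=last):
  client  purpose  amount  term
1    Jon      biz     402    52
4    Jon     home     281    52
6   Hana  student     150    48
filter rows where client == 'Jon':
  client purpose  amount  term
1    Jon     biz     402    52
4    Jon    home     281    52
add column amount_plus_10 = t['amount'] + 10:
  client purpose  amount  term  amount_plus_10
1    Jon     biz     402    52             412
4    Jon    home     281    52             291
Then the value at position 1, column 'amount_plus_10': 291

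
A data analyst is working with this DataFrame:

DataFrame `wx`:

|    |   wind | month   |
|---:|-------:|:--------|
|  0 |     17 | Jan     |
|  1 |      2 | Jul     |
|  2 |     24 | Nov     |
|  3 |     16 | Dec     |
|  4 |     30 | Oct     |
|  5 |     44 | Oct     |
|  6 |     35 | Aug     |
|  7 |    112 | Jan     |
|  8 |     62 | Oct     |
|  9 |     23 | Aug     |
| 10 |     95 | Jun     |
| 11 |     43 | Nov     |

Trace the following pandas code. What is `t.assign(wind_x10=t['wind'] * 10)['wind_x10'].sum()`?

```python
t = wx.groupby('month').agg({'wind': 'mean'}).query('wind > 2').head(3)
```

1095.0

group by month, mean of wind:
            wind
month           
Aug    29.000000
Dec    16.000000
Jan    64.500000
Jul     2.000000
Jun    95.000000
Nov    33.500000
Oct    45.333333
filter rows where wind > 2:
            wind
month           
Aug    29.000000
Dec    16.000000
Jan    64.500000
Jun    95.000000
Nov    33.500000
Oct    45.333333
take first 3 rows:
       wind
month      
Aug    29.0
Dec    16.0
Jan    64.5
add column wind_x10 = t['wind'] * 10:
       wind  wind_x10
month                
Aug    29.0     290.0
Dec    16.0     160.0
Jan    64.5     645.0
Then the sum of column 'wind_x10': 1095.0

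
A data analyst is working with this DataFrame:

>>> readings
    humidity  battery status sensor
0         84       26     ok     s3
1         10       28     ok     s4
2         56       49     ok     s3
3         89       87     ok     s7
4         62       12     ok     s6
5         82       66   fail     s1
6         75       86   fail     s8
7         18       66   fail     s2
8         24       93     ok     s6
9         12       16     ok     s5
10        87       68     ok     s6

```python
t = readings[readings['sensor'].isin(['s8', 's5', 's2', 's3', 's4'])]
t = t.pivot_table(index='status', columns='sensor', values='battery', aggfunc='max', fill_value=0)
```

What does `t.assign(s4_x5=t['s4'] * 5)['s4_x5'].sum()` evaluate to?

filter rows where sensor in ['s8', 's5', 's2', 's3', 's4']:
   humidity  battery status sensor
0        84       26     ok     s3
1        10       28     ok     s4
2        56       49     ok     s3
6        75       86   fail     s8
7        18       66   fail     s2
9        12       16     ok     s5
pivot: rows=status, cols=sensor, max(battery):
sensor  s2  s3  s4  s5  s8
status                    
fail    66   0   0   0  86
ok       0  49  28  16   0
add column s4_x5 = t['s4'] * 5:
sensor  s2  s3  s4  s5  s8  s4_x5
status                           
fail    66   0   0   0  86      0
ok       0  49  28  16   0    140
Then the sum of column 's4_x5': 140

140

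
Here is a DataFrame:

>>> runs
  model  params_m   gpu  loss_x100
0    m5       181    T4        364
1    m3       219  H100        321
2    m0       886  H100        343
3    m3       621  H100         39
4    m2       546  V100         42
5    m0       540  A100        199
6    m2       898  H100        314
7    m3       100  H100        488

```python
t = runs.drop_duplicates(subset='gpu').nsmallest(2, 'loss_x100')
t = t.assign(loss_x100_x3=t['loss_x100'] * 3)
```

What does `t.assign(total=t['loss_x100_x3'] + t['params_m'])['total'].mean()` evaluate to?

drop duplicate gpu (keep=first):
  model  params_m   gpu  loss_x100
0    m5       181    T4        364
1    m3       219  H100        321
4    m2       546  V100         42
5    m0       540  A100        199
take 2 rows with smallest loss_x100:
  model  params_m   gpu  loss_x100
4    m2       546  V100         42
5    m0       540  A100        199
add column loss_x100_x3 = t['loss_x100'] * 3:
  model  params_m   gpu  loss_x100  loss_x100_x3
4    m2       546  V100         42           126
5    m0       540  A100        199           597
add column total = t['loss_x100_x3'] + t['params_m']:
  model  params_m   gpu  loss_x100  loss_x100_x3  total
4    m2       546  V100         42           126    672
5    m0       540  A100        199           597   1137
Reading off the mean of column 'total', we get 904.5.

904.5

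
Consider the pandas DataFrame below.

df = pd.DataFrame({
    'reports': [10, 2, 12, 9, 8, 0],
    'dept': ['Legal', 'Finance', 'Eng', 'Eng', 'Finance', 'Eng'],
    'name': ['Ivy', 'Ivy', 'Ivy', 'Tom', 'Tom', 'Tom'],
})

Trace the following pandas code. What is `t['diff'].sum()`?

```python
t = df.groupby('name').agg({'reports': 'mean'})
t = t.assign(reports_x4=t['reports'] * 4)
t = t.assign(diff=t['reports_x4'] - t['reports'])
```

group by name, mean of reports:
       reports
name          
Ivy   8.000000
Tom   5.666667
add column reports_x4 = t['reports'] * 4:
       reports  reports_x4
name                      
Ivy   8.000000   32.000000
Tom   5.666667   22.666667
add column diff = t['reports_x4'] - t['reports']:
       reports  reports_x4  diff
name                            
Ivy   8.000000   32.000000  24.0
Tom   5.666667   22.666667  17.0
sum of column 'diff' → 41.0

41.0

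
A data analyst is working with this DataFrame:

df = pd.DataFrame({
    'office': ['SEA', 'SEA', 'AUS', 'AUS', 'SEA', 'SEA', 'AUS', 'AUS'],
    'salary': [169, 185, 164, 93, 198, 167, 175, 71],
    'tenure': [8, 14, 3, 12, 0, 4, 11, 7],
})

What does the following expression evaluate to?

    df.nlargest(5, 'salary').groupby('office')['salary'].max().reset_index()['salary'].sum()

take 5 rows with largest salary:
  office  salary  tenure
4    SEA     198       0
1    SEA     185      14
6    AUS     175      11
0    SEA     169       8
5    SEA     167       4
group by office, max of salary:
office
AUS    175
SEA    198
Name: salary, dtype: int64
reset_index():
  office  salary
0    AUS     175
1    SEA     198

373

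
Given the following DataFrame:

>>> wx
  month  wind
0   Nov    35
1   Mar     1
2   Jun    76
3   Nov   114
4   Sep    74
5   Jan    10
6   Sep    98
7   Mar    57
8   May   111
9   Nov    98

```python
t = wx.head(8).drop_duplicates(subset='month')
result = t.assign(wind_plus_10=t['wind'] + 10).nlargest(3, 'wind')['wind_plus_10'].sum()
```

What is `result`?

take first 8 rows:
  month  wind
0   Nov    35
1   Mar     1
2   Jun    76
3   Nov   114
4   Sep    74
5   Jan    10
6   Sep    98
7   Mar    57
drop duplicate month (keep=first):
  month  wind
0   Nov    35
1   Mar     1
2   Jun    76
4   Sep    74
5   Jan    10
add column wind_plus_10 = t['wind'] + 10:
  month  wind  wind_plus_10
0   Nov    35            45
1   Mar     1            11
2   Jun    76            86
4   Sep    74            84
5   Jan    10            20
take 3 rows with largest wind:
  month  wind  wind_plus_10
2   Jun    76            86
4   Sep    74            84
0   Nov    35            45

215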